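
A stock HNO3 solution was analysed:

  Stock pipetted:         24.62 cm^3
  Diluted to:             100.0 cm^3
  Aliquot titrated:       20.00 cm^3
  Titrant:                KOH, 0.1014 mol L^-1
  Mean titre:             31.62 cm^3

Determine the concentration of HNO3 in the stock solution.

HNO3 + KOH → KNO3 + H2O
n(KOH) = 0.03162 × 0.1014 = 3.206 × 10^-3 mol
n(HNO3) in the aliquot = 3.206 × 10^-3 mol (1:1 ratio)
[HNO3]_dilute = 3.206 × 10^-3 / 0.02000 = 0.1603 mol/L
Dilution factor = 100.0 / 24.62 = 4.062
[HNO3]_stock = 0.1603 × 4.062 = 0.6512 mol/L

0.6512 mol/L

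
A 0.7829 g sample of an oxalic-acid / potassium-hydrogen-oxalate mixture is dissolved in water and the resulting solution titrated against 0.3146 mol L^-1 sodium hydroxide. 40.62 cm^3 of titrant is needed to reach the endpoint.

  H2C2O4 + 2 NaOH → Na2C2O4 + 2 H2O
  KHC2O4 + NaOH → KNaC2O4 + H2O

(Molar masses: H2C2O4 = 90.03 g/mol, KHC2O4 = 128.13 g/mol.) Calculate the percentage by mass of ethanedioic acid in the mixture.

n(NaOH) = 0.04062 × 0.3146 = 0.01278 mol
Let x = n(H2C2O4), y = n(KHC2O4).
Titrant: 2x + 1y = 0.01278;  mass: 90.03x + 128.13y = 0.7829
Solving, x = 5.140 × 10^-3 mol, y = 2.498 × 10^-3 mol
mass of H2C2O4 = 5.140 × 10^-3 × 90.03 = 0.4628 g
% H2C2O4 = 0.4628 / 0.7829 × 100 = 59.11 %

59.11 %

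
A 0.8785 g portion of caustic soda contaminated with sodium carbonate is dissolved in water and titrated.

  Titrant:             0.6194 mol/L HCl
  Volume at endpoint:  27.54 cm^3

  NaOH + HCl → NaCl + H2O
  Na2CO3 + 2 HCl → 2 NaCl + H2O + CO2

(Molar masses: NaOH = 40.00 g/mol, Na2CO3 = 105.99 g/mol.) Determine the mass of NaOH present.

n(HCl) = 0.02754 × 0.6194 = 0.01706 mol
Let x = n(NaOH), y = n(Na2CO3).
Titrant: 1x + 2y = 0.01706;  mass: 40.00x + 105.99y = 0.8785
Solving, x = 1.963 × 10^-3 mol, y = 7.548 × 10^-3 mol
mass of NaOH = 1.963 × 10^-3 × 40.00 = 0.07850 g

0.07850 g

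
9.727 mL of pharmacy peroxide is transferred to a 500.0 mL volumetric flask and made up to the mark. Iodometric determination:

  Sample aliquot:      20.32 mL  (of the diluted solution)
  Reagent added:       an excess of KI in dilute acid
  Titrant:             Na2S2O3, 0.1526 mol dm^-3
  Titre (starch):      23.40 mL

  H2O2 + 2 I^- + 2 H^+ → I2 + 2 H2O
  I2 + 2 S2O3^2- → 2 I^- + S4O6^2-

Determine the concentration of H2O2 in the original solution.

4.517 mol/L

n(S2O3^2-) = 0.02340 × 0.1526 = 3.571 × 10^-3 mol
n(I2) = n(S2O3^2-)/2 = 1.785 × 10^-3 mol
n(H2O2) in the aliquot = 1.785 × 10^-3 mol (1:1 ratio)
[H2O2]_dilute = 1.785 × 10^-3 / 0.02032 = 0.08787 mol/L
[H2O2]_original = 0.08787 × 500.0/9.727 = 4.517 mol/L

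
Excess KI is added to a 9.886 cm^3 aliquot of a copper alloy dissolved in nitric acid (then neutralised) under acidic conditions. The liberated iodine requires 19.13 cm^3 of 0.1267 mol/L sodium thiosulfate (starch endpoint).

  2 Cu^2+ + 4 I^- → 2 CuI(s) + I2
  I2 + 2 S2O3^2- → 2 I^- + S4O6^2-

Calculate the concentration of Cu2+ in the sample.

0.2452 mol/L

n(S2O3^2-) = 0.01913 × 0.1267 = 2.424 × 10^-3 mol
n(I2) = n(S2O3^2-)/2 = 1.212 × 10^-3 mol
From the 2:1 ratio, n(Cu2+) in the aliquot = 2/1 × 1.212 × 10^-3 = 2.424 × 10^-3 mol
[Cu2+] = 2.424 × 10^-3 / 0.009886 = 0.2452 mol/L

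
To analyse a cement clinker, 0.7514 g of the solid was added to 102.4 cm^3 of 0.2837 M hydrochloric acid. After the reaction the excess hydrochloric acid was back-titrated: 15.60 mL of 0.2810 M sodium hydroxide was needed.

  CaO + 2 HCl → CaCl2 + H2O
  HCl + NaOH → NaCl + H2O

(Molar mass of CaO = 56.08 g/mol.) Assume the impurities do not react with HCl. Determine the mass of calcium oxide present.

n(HCl) added = 0.1024 × 0.2837 = 0.02905 mol
n(NaOH) used in back-titration = 0.01560 × 0.2810 = 4.384 × 10^-3 mol
n(HCl) left over = 4.384 × 10^-3 mol (1:1 ratio)
n(HCl) consumed by analyte = 0.02905 − 4.384 × 10^-3 = 0.02467 mol
From the 1:2 ratio, n(CaO) = 1/2 × 0.02467 = 0.01233 mol
mass of CaO = 0.01233 × 56.08 = 0.6917 g

0.6917 g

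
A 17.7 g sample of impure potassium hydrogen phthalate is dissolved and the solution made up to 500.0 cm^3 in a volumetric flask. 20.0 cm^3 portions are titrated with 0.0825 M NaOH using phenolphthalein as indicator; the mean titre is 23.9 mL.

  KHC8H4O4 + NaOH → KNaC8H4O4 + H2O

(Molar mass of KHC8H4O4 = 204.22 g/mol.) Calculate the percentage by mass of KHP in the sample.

n(NaOH) per titration = 0.0239 × 0.0825 = 1.97 × 10^-3 mol
n(KHC8H4O4) in each aliquot = 1.97 × 10^-3 mol (1:1 ratio)
n(KHC8H4O4) in the whole flask = 1.97 × 10^-3 × 500.0/20.0 = 0.0493 mol
mass of KHC8H4O4 = 0.0493 × 204.22 = 10.1 g
% KHC8H4O4 = 10.1 / 17.7 × 100 = 56.9 %

56.9 %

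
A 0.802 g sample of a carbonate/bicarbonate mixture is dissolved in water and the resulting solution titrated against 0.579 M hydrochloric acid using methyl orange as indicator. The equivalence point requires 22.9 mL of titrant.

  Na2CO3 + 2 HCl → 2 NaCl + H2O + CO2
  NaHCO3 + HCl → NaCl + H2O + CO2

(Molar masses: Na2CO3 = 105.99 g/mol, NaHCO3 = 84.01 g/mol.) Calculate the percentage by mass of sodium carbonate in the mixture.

n(HCl) = 0.0229 × 0.579 = 0.0133 mol
Let x = n(Na2CO3), y = n(NaHCO3).
Titrant: 2x + 1y = 0.0133;  mass: 105.99x + 84.01y = 0.802
Solving, x = 5.03 × 10^-3 mol, y = 3.20 × 10^-3 mol
mass of Na2CO3 = 5.03 × 10^-3 × 105.99 = 0.533 g
% Na2CO3 = 0.533 / 0.802 × 100 = 66.5 %

66.5 %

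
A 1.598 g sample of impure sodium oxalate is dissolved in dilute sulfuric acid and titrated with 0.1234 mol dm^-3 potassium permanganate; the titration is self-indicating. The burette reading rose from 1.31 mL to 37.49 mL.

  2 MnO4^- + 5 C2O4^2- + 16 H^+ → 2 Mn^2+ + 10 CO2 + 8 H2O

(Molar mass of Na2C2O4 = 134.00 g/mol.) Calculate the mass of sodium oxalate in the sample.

1.496 g

n(KMnO4) = 0.03618 L × 0.1234 mol/L = 4.465 × 10^-3 mol
From the 5:2 ratio, n(Na2C2O4) = 5/2 × 4.465 × 10^-3 = 0.01116 mol
mass of Na2C2O4 = 0.01116 × 134.00 g/mol = 1.496 g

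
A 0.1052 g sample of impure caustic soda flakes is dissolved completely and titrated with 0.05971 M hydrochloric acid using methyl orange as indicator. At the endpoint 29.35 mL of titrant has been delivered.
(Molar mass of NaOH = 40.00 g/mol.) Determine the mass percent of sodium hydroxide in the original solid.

66.63 %

NaOH + HCl → NaCl + H2O
n(HCl) = 0.02935 L × 0.05971 mol/L = 1.752 × 10^-3 mol
n(NaOH) = 1.752 × 10^-3 mol (1:1 ratio)
mass of NaOH = 1.752 × 10^-3 × 40.00 g/mol = 0.07010 g
% NaOH = 0.07010 / 0.1052 × 100 = 66.63 %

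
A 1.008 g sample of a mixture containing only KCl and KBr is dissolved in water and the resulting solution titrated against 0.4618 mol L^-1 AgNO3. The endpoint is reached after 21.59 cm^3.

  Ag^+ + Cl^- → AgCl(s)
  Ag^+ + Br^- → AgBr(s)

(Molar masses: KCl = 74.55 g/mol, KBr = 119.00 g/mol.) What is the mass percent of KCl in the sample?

29.69 %

n(AgNO3) = 0.02159 × 0.4618 = 9.970 × 10^-3 mol
Let x = n(KCl), y = n(KBr).
Titrant: 1x + 1y = 9.970 × 10^-3;  mass: 74.55x + 119.00y = 1.008
Solving, x = 4.015 × 10^-3 mol, y = 5.955 × 10^-3 mol
mass of KCl = 4.015 × 10^-3 × 74.55 = 0.2993 g
% KCl = 0.2993 / 1.008 × 100 = 29.69 %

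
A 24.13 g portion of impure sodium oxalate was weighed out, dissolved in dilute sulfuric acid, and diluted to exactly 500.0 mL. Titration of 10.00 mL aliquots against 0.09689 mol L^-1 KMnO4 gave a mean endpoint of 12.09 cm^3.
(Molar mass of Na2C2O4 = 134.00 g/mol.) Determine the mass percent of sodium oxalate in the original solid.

2 MnO4^- + 5 C2O4^2- + 16 H^+ → 2 Mn^2+ + 10 CO2 + 8 H2O
n(KMnO4) per titration = 0.01209 × 0.09689 = 1.171 × 10^-3 mol
From the 5:2 ratio, n(Na2C2O4) in each aliquot = 5/2 × 1.171 × 10^-3 = 2.929 × 10^-3 mol
n(Na2C2O4) in the whole flask = 2.929 × 10^-3 × 500.0/10.00 = 0.1464 mol
mass of Na2C2O4 = 0.1464 × 134.00 = 19.62 g
% Na2C2O4 = 19.62 / 24.13 × 100 = 81.31 %

81.31 %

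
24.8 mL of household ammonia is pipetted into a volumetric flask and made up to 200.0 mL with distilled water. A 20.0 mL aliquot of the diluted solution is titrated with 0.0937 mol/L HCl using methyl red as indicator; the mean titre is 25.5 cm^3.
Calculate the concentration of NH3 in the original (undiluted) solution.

NH3 + HCl → NH4Cl
n(HCl) = 0.0255 × 0.0937 = 2.39 × 10^-3 mol
n(NH3) in the aliquot = 2.39 × 10^-3 mol (1:1 ratio)
[NH3]_dilute = 2.39 × 10^-3 / 0.0200 = 0.119 mol/L
Dilution factor = 200.0 / 24.8 = 8.065
[NH3]_stock = 0.119 × 8.065 = 0.963 mol/L

0.963 mol/L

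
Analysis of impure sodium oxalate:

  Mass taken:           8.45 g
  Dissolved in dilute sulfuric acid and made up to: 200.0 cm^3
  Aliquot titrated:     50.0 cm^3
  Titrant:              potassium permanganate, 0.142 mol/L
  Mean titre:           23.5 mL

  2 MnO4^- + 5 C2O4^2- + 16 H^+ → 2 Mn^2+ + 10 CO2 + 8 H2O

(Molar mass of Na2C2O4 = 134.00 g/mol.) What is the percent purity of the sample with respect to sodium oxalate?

52.9 %

n(KMnO4) per titration = 0.0235 × 0.142 = 3.34 × 10^-3 mol
From the 5:2 ratio, n(Na2C2O4) in each aliquot = 5/2 × 3.34 × 10^-3 = 8.34 × 10^-3 mol
n(Na2C2O4) in the whole flask = 8.34 × 10^-3 × 200.0/50.0 = 0.0334 mol
mass of Na2C2O4 = 0.0334 × 134.00 = 4.47 g
% Na2C2O4 = 4.47 / 8.45 × 100 = 52.9 %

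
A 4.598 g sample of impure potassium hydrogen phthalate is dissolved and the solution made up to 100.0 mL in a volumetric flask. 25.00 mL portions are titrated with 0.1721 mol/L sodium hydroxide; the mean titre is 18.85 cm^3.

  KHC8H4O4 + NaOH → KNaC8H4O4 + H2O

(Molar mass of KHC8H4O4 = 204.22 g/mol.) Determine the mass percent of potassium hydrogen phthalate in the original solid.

57.63 %

n(NaOH) per titration = 0.01885 × 0.1721 = 3.244 × 10^-3 mol
n(KHC8H4O4) in each aliquot = 3.244 × 10^-3 mol (1:1 ratio)
n(KHC8H4O4) in the whole flask = 3.244 × 10^-3 × 100.0/25.00 = 0.01298 mol
mass of KHC8H4O4 = 0.01298 × 204.22 = 2.650 g
% KHC8H4O4 = 2.650 / 4.598 × 100 = 57.63 %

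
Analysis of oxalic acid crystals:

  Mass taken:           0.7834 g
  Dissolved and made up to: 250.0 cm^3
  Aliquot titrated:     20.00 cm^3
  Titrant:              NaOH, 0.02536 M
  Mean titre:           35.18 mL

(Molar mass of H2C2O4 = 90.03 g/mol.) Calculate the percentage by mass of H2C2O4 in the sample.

H2C2O4 + 2 NaOH → Na2C2O4 + 2 H2O
n(NaOH) per titration = 0.03518 × 0.02536 = 8.922 × 10^-4 mol
From the 1:2 ratio, n(H2C2O4) in each aliquot = 1/2 × 8.922 × 10^-4 = 4.461 × 10^-4 mol
n(H2C2O4) in the whole flask = 4.461 × 10^-4 × 250.0/20.00 = 5.576 × 10^-3 mol
mass of H2C2O4 = 5.576 × 10^-3 × 90.03 = 0.5020 g
% H2C2O4 = 0.5020 / 0.7834 × 100 = 64.08 %

64.08 %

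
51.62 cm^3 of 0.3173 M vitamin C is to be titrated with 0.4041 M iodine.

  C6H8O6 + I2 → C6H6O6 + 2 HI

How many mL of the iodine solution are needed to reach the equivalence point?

40.53 mL

n(C6H8O6) = 0.05162 L × 0.3173 mol/L = 0.01638 mol
n(I2) = 0.01638 mol (1:1 stoichiometry)
V(I2) = 0.01638 mol / 0.4041 mol/L = 0.04053 L = 40.53 mL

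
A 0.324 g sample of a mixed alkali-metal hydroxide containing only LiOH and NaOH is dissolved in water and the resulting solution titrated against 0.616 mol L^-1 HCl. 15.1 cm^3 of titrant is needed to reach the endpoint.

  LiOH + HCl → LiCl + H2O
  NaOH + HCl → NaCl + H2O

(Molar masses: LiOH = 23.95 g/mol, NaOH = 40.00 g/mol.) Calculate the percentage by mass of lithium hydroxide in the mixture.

n(HCl) = 0.0151 × 0.616 = 9.30 × 10^-3 mol
Let x = n(LiOH), y = n(NaOH).
Titrant: 1x + 1y = 9.30 × 10^-3;  mass: 23.95x + 40.00y = 0.324
Solving, x = 2.99 × 10^-3 mol, y = 6.31 × 10^-3 mol
mass of LiOH = 2.99 × 10^-3 × 23.95 = 0.0717 g
% LiOH = 0.0717 / 0.324 × 100 = 22.1 %

22.1 %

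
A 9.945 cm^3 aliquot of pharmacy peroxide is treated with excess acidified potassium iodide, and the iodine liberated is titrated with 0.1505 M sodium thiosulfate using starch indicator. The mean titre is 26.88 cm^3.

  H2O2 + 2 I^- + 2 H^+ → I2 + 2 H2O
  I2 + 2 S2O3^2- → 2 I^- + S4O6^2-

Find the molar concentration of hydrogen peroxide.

n(S2O3^2-) = 0.02688 × 0.1505 = 4.045 × 10^-3 mol
n(I2) = n(S2O3^2-)/2 = 2.023 × 10^-3 mol
n(H2O2) in the aliquot = 2.023 × 10^-3 mol (1:1 ratio)
[H2O2] = 2.023 × 10^-3 / 0.009945 = 0.2034 mol/L

0.2034 M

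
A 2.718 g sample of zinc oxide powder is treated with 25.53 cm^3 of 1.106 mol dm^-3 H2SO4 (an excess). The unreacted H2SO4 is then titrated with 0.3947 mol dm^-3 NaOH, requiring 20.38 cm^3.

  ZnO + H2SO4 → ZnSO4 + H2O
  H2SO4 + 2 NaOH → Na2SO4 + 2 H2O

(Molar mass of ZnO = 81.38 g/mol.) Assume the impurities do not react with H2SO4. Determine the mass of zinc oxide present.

1.971 g

n(H2SO4) added = 0.02553 × 1.106 = 0.02824 mol
n(NaOH) used in back-titration = 0.02038 × 0.3947 = 8.044 × 10^-3 mol
From the 1:2 ratio, n(H2SO4) left over = 1/2 × 8.044 × 10^-3 = 4.022 × 10^-3 mol
n(H2SO4) consumed by analyte = 0.02824 − 4.022 × 10^-3 = 0.02421 mol
n(ZnO) = 0.02421 mol (1:1 ratio)
mass of ZnO = 0.02421 × 81.38 = 1.971 g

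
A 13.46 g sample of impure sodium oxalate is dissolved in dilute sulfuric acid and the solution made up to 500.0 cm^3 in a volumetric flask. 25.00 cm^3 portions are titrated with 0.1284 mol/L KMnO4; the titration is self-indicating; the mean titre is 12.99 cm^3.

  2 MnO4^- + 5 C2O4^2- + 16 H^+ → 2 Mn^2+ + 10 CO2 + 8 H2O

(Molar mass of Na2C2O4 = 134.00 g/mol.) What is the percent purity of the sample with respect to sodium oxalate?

83.02 %

n(KMnO4) per titration = 0.01299 × 0.1284 = 1.668 × 10^-3 mol
From the 5:2 ratio, n(Na2C2O4) in each aliquot = 5/2 × 1.668 × 10^-3 = 4.170 × 10^-3 mol
n(Na2C2O4) in the whole flask = 4.170 × 10^-3 × 500.0/25.00 = 0.08340 mol
mass of Na2C2O4 = 0.08340 × 134.00 = 11.18 g
% Na2C2O4 = 11.18 / 13.46 × 100 = 83.02 %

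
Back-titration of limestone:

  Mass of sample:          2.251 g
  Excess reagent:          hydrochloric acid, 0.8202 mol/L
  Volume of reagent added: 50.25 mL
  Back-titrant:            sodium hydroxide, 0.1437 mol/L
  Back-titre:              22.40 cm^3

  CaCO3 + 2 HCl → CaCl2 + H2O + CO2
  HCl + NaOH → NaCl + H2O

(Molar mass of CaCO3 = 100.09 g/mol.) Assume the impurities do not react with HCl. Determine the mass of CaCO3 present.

1.902 g

n(HCl) added = 0.05025 × 0.8202 = 0.04122 mol
n(NaOH) used in back-titration = 0.02240 × 0.1437 = 3.219 × 10^-3 mol
n(HCl) left over = 3.219 × 10^-3 mol (1:1 ratio)
n(HCl) consumed by analyte = 0.04122 − 3.219 × 10^-3 = 0.03800 mol
From the 1:2 ratio, n(CaCO3) = 1/2 × 0.03800 = 0.01900 mol
mass of CaCO3 = 0.01900 × 100.09 = 1.902 g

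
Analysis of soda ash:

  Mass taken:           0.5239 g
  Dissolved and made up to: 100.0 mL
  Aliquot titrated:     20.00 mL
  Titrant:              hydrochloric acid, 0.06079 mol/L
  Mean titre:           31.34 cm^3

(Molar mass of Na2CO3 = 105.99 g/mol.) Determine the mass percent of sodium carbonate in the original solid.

96.36 %

Na2CO3 + 2 HCl → 2 NaCl + H2O + CO2
n(HCl) per titration = 0.03134 × 0.06079 = 1.905 × 10^-3 mol
From the 1:2 ratio, n(Na2CO3) in each aliquot = 1/2 × 1.905 × 10^-3 = 9.526 × 10^-4 mol
n(Na2CO3) in the whole flask = 9.526 × 10^-4 × 100.0/20.00 = 4.763 × 10^-3 mol
mass of Na2CO3 = 4.763 × 10^-3 × 105.99 = 0.5048 g
% Na2CO3 = 0.5048 / 0.5239 × 100 = 96.36 %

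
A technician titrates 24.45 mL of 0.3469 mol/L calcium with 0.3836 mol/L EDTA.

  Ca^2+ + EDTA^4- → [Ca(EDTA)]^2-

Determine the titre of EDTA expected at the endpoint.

n(Ca2+) = 0.02445 L × 0.3469 mol/L = 8.482 × 10^-3 mol
n(EDTA) = 8.482 × 10^-3 mol (1:1 stoichiometry)
V(EDTA) = 8.482 × 10^-3 mol / 0.3836 mol/L = 0.02211 L = 22.11 mL

22.11 mL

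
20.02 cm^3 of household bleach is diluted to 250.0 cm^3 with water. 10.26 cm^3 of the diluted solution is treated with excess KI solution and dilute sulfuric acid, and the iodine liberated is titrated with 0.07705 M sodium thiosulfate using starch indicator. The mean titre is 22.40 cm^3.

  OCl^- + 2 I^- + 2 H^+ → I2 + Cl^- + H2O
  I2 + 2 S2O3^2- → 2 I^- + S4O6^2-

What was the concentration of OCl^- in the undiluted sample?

1.050 M

n(S2O3^2-) = 0.02240 × 0.07705 = 1.726 × 10^-3 mol
n(I2) = n(S2O3^2-)/2 = 8.630 × 10^-4 mol
n(OCl^-) in the aliquot = 8.630 × 10^-4 mol (1:1 ratio)
[OCl^-]_dilute = 8.630 × 10^-4 / 0.01026 = 0.08411 mol/L
[OCl^-]_original = 0.08411 × 250.0/20.02 = 1.050 mol/L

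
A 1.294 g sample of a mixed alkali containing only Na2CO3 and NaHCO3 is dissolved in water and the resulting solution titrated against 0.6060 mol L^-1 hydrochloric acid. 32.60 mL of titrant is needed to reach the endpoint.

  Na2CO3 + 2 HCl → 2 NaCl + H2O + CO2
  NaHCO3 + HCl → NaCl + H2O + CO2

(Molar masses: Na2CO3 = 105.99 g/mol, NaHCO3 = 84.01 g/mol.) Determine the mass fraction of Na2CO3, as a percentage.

48.29 %

n(HCl) = 0.03260 × 0.6060 = 0.01976 mol
Let x = n(Na2CO3), y = n(NaHCO3).
Titrant: 2x + 1y = 0.01976;  mass: 105.99x + 84.01y = 1.294
Solving, x = 5.895 × 10^-3 mol, y = 7.966 × 10^-3 mol
mass of Na2CO3 = 5.895 × 10^-3 × 105.99 = 0.6248 g
% Na2CO3 = 0.6248 / 1.294 × 100 = 48.29 %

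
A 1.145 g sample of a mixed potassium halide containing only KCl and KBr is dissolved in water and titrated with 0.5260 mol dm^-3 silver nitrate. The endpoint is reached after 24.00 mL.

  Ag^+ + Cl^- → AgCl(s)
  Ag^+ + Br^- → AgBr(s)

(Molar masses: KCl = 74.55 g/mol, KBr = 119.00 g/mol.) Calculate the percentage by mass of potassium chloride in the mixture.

n(AgNO3) = 0.02400 × 0.5260 = 0.01262 mol
Let x = n(KCl), y = n(KBr).
Titrant: 1x + 1y = 0.01262;  mass: 74.55x + 119.00y = 1.145
Solving, x = 8.037 × 10^-3 mol, y = 4.587 × 10^-3 mol
mass of KCl = 8.037 × 10^-3 × 74.55 = 0.5992 g
% KCl = 0.5992 / 1.145 × 100 = 52.33 %

52.33 %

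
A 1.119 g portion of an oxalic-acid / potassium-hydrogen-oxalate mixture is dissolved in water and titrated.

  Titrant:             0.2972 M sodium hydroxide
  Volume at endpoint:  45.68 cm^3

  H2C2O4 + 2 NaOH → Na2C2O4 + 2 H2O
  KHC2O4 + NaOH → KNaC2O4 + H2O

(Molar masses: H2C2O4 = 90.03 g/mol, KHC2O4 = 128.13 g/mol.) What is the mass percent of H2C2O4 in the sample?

30.03 %

n(NaOH) = 0.04568 × 0.2972 = 0.01358 mol
Let x = n(H2C2O4), y = n(KHC2O4).
Titrant: 2x + 1y = 0.01358;  mass: 90.03x + 128.13y = 1.119
Solving, x = 3.733 × 10^-3 mol, y = 6.110 × 10^-3 mol
mass of H2C2O4 = 3.733 × 10^-3 × 90.03 = 0.3361 g
% H2C2O4 = 0.3361 / 1.119 × 100 = 30.03 %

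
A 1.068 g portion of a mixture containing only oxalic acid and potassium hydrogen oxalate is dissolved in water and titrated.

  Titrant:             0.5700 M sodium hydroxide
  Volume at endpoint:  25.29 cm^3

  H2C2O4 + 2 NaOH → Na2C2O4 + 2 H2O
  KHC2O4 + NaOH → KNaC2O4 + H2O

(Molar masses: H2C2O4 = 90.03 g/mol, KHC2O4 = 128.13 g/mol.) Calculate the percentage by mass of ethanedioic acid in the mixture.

39.51 %

n(NaOH) = 0.02529 × 0.5700 = 0.01442 mol
Let x = n(H2C2O4), y = n(KHC2O4).
Titrant: 2x + 1y = 0.01442;  mass: 90.03x + 128.13y = 1.068
Solving, x = 4.686 × 10^-3 mol, y = 5.042 × 10^-3 mol
mass of H2C2O4 = 4.686 × 10^-3 × 90.03 = 0.4219 g
% H2C2O4 = 0.4219 / 1.068 × 100 = 39.51 %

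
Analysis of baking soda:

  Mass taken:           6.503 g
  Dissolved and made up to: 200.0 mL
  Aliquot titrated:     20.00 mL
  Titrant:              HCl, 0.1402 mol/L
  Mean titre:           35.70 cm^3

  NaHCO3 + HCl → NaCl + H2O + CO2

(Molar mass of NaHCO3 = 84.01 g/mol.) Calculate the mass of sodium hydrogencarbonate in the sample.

4.205 g

n(HCl) per titration = 0.03570 × 0.1402 = 5.005 × 10^-3 mol
n(NaHCO3) in each aliquot = 5.005 × 10^-3 mol (1:1 ratio)
n(NaHCO3) in the whole flask = 5.005 × 10^-3 × 200.0/20.00 = 0.05005 mol
mass of NaHCO3 = 0.05005 × 84.01 = 4.205 g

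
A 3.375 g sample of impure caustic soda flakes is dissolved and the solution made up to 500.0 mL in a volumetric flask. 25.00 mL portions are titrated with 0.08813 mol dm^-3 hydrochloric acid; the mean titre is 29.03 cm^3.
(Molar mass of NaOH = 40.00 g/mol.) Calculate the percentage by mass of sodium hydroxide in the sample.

NaOH + HCl → NaCl + H2O
n(HCl) per titration = 0.02903 × 0.08813 = 2.558 × 10^-3 mol
n(NaOH) in each aliquot = 2.558 × 10^-3 mol (1:1 ratio)
n(NaOH) in the whole flask = 2.558 × 10^-3 × 500.0/25.00 = 0.05117 mol
mass of NaOH = 0.05117 × 40.00 = 2.047 g
% NaOH = 2.047 / 3.375 × 100 = 60.64 %

60.64 %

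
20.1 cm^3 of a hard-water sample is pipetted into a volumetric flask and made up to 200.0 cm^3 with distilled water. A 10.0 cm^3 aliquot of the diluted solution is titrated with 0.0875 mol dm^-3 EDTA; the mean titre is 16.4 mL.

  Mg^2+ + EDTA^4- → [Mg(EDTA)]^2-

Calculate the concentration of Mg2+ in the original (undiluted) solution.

1.43 mol/L

n(EDTA) = 0.0164 × 0.0875 = 1.43 × 10^-3 mol
n(Mg2+) in the aliquot = 1.43 × 10^-3 mol (1:1 ratio)
[Mg2+]_dilute = 1.43 × 10^-3 / 0.0100 = 0.143 mol/L
Dilution factor = 200.0 / 20.1 = 9.950
[Mg2+]_stock = 0.143 × 9.950 = 1.43 mol/L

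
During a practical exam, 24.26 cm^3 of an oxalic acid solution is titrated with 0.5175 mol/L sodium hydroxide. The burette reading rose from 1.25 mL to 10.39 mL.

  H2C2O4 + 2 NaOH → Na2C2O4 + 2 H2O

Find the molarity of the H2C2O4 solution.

n(NaOH) = 0.009140 L × 0.5175 mol/L = 4.730 × 10^-3 mol
From the 1:2 mole ratio, n(H2C2O4) = 1/2 × 4.730 × 10^-3 = 2.365 × 10^-3 mol
[H2C2O4] = 2.365 × 10^-3 mol / 0.02426 L = 0.09748 mol/L

0.09748 mol/L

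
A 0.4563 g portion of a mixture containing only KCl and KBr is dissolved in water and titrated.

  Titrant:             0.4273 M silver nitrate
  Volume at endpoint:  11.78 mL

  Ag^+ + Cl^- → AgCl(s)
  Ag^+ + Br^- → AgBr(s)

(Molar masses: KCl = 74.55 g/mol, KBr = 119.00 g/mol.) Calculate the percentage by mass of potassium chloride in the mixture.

52.45 %

n(AgNO3) = 0.01178 × 0.4273 = 5.034 × 10^-3 mol
Let x = n(KCl), y = n(KBr).
Titrant: 1x + 1y = 5.034 × 10^-3;  mass: 74.55x + 119.00y = 0.4563
Solving, x = 3.210 × 10^-3 mol, y = 1.823 × 10^-3 mol
mass of KCl = 3.210 × 10^-3 × 74.55 = 0.2393 g
% KCl = 0.2393 / 0.4563 × 100 = 52.45 %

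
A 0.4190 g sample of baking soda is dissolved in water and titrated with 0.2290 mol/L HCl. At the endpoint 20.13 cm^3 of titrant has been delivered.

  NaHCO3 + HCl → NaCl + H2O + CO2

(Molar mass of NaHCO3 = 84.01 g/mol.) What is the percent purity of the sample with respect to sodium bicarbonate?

n(HCl) = 0.02013 L × 0.2290 mol/L = 4.610 × 10^-3 mol
n(NaHCO3) = 4.610 × 10^-3 mol (1:1 ratio)
mass of NaHCO3 = 4.610 × 10^-3 × 84.01 g/mol = 0.3873 g
% NaHCO3 = 0.3873 / 0.4190 × 100 = 92.43 %

92.43 %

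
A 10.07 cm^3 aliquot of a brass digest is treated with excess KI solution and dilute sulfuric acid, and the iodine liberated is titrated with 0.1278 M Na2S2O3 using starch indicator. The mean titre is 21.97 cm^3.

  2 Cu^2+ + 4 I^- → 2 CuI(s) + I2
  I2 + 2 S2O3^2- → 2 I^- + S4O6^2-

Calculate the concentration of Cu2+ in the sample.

0.2788 M

n(S2O3^2-) = 0.02197 × 0.1278 = 2.808 × 10^-3 mol
n(I2) = n(S2O3^2-)/2 = 1.404 × 10^-3 mol
From the 2:1 ratio, n(Cu2+) in the aliquot = 2/1 × 1.404 × 10^-3 = 2.808 × 10^-3 mol
[Cu2+] = 2.808 × 10^-3 / 0.01007 = 0.2788 mol/L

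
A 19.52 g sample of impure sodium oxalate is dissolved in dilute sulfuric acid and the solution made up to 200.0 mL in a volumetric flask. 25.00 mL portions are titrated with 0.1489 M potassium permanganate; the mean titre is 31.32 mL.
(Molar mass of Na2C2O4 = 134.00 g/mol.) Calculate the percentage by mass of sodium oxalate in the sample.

64.03 %

2 MnO4^- + 5 C2O4^2- + 16 H^+ → 2 Mn^2+ + 10 CO2 + 8 H2O
n(KMnO4) per titration = 0.03132 × 0.1489 = 4.664 × 10^-3 mol
From the 5:2 ratio, n(Na2C2O4) in each aliquot = 5/2 × 4.664 × 10^-3 = 0.01166 mol
n(Na2C2O4) in the whole flask = 0.01166 × 200.0/25.00 = 0.09327 mol
mass of Na2C2O4 = 0.09327 × 134.00 = 12.50 g
% Na2C2O4 = 12.50 / 19.52 × 100 = 64.03 %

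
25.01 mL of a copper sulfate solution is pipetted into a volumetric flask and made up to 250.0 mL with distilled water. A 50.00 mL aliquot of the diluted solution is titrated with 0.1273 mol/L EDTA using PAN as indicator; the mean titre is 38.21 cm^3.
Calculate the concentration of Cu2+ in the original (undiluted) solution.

Cu^2+ + EDTA^4- → [Cu(EDTA)]^2-
n(EDTA) = 0.03821 × 0.1273 = 4.864 × 10^-3 mol
n(Cu2+) in the aliquot = 4.864 × 10^-3 mol (1:1 ratio)
[Cu2+]_dilute = 4.864 × 10^-3 / 0.05000 = 0.09728 mol/L
Dilution factor = 250.0 / 25.01 = 9.996
[Cu2+]_stock = 0.09728 × 9.996 = 0.9724 mol/L

0.9724 mol/L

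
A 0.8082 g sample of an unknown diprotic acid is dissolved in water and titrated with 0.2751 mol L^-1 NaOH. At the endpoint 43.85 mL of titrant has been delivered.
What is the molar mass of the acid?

n(NaOH) = 0.04385 L × 0.2751 mol/L = 0.01206 mol
From the 1:2 ratio, n(H2A) = 1/2 × 0.01206 = 6.032 × 10^-3 mol
M = m / n = 0.8082 g / 6.032 × 10^-3 mol = 134.0 g/mol

134.0 g/mol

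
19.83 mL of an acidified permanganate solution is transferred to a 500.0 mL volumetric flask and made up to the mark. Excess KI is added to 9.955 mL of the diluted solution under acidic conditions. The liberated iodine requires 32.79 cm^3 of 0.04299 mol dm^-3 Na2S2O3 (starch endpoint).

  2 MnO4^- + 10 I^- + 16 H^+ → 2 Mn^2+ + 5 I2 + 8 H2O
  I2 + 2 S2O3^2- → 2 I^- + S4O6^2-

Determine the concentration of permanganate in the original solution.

0.7141 mol/L

n(S2O3^2-) = 0.03279 × 0.04299 = 1.410 × 10^-3 mol
n(I2) = n(S2O3^2-)/2 = 7.048 × 10^-4 mol
From the 2:5 ratio, n(MnO4^-) in the aliquot = 2/5 × 7.048 × 10^-4 = 2.819 × 10^-4 mol
[MnO4^-]_dilute = 2.819 × 10^-4 / 0.009955 = 0.02832 mol/L
[MnO4^-]_original = 0.02832 × 500.0/19.83 = 0.7141 mol/L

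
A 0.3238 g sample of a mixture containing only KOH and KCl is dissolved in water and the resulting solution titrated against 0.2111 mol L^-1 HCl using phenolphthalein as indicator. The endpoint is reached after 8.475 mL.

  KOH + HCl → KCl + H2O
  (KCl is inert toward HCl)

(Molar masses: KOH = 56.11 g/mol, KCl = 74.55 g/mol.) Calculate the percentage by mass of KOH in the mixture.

n(HCl) = 0.008475 × 0.2111 = 1.789 × 10^-3 mol
Let x = n(KOH), y = n(KCl).
Titrant: 1x = 1.789 × 10^-3;  mass: 56.11x + 74.55y = 0.3238
Solving, x = 1.789 × 10^-3 mol, y = 2.997 × 10^-3 mol
mass of KOH = 1.789 × 10^-3 × 56.11 = 0.1004 g
% KOH = 0.1004 / 0.3238 × 100 = 31.00 %

31.00 %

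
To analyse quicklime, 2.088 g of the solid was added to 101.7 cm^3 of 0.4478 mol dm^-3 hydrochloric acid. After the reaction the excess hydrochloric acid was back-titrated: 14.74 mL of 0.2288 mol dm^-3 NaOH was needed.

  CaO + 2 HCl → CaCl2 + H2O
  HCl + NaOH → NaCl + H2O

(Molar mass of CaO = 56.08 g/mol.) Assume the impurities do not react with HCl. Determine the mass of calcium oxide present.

1.182 g

n(HCl) added = 0.1017 × 0.4478 = 0.04554 mol
n(NaOH) used in back-titration = 0.01474 × 0.2288 = 3.373 × 10^-3 mol
n(HCl) left over = 3.373 × 10^-3 mol (1:1 ratio)
n(HCl) consumed by analyte = 0.04554 − 3.373 × 10^-3 = 0.04217 mol
From the 1:2 ratio, n(CaO) = 1/2 × 0.04217 = 0.02108 mol
mass of CaO = 0.02108 × 56.08 = 1.182 g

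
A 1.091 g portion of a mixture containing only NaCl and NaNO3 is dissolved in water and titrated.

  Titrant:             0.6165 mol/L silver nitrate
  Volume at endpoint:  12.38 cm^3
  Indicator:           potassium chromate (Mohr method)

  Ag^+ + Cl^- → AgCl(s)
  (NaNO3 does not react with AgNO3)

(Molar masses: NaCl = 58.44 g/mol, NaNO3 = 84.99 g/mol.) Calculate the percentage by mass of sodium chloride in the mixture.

n(AgNO3) = 0.01238 × 0.6165 = 7.632 × 10^-3 mol
Let x = n(NaCl), y = n(NaNO3).
Titrant: 1x = 7.632 × 10^-3;  mass: 58.44x + 84.99y = 1.091
Solving, x = 7.632 × 10^-3 mol, y = 7.589 × 10^-3 mol
mass of NaCl = 7.632 × 10^-3 × 58.44 = 0.4460 g
% NaCl = 0.4460 / 1.091 × 100 = 40.88 %

40.88 %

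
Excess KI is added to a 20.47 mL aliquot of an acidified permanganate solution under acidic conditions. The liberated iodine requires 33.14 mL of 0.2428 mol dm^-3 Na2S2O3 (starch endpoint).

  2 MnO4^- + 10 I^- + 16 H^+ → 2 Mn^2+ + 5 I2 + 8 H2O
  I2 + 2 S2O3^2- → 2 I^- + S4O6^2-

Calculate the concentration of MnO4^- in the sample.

n(S2O3^2-) = 0.03314 × 0.2428 = 8.046 × 10^-3 mol
n(I2) = n(S2O3^2-)/2 = 4.023 × 10^-3 mol
From the 2:5 ratio, n(MnO4^-) in the aliquot = 2/5 × 4.023 × 10^-3 = 1.609 × 10^-3 mol
[MnO4^-] = 1.609 × 10^-3 / 0.02047 = 0.07862 mol/L

0.07862 mol/L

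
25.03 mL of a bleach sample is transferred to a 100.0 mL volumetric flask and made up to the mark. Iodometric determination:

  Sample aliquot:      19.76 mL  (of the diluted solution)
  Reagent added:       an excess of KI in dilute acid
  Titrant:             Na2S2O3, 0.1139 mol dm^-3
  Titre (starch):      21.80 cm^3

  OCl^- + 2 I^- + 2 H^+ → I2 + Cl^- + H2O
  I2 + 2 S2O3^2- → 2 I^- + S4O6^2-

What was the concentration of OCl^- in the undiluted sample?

0.2510 mol/L

n(S2O3^2-) = 0.02180 × 0.1139 = 2.483 × 10^-3 mol
n(I2) = n(S2O3^2-)/2 = 1.242 × 10^-3 mol
n(OCl^-) in the aliquot = 1.242 × 10^-3 mol (1:1 ratio)
[OCl^-]_dilute = 1.242 × 10^-3 / 0.01976 = 0.06283 mol/L
[OCl^-]_original = 0.06283 × 100.0/25.03 = 0.2510 mol/L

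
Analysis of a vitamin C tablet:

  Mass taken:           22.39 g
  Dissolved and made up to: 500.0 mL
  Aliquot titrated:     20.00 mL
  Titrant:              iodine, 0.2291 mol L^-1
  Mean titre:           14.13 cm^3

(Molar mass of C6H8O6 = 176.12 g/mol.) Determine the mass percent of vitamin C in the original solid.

C6H8O6 + I2 → C6H6O6 + 2 HI
n(I2) per titration = 0.01413 × 0.2291 = 3.237 × 10^-3 mol
n(C6H8O6) in each aliquot = 3.237 × 10^-3 mol (1:1 ratio)
n(C6H8O6) in the whole flask = 3.237 × 10^-3 × 500.0/20.00 = 0.08093 mol
mass of C6H8O6 = 0.08093 × 176.12 = 14.25 g
% C6H8O6 = 14.25 / 22.39 × 100 = 63.66 %

63.66 %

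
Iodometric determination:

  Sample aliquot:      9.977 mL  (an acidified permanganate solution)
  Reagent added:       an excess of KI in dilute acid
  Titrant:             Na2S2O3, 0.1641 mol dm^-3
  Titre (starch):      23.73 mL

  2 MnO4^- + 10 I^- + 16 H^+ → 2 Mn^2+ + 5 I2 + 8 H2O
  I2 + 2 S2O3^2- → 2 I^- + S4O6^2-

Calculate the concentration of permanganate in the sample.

n(S2O3^2-) = 0.02373 × 0.1641 = 3.894 × 10^-3 mol
n(I2) = n(S2O3^2-)/2 = 1.947 × 10^-3 mol
From the 2:5 ratio, n(MnO4^-) in the aliquot = 2/5 × 1.947 × 10^-3 = 7.788 × 10^-4 mol
[MnO4^-] = 7.788 × 10^-4 / 0.009977 = 0.07806 mol/L

0.07806 mol/L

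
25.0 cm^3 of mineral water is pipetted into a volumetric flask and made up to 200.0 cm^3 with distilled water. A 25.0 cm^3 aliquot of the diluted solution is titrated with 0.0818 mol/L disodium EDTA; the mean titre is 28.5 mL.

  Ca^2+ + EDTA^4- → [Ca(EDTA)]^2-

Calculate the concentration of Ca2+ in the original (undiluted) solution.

0.746 mol/L

n(EDTA) = 0.0285 × 0.0818 = 2.33 × 10^-3 mol
n(Ca2+) in the aliquot = 2.33 × 10^-3 mol (1:1 ratio)
[Ca2+]_dilute = 2.33 × 10^-3 / 0.0250 = 0.0933 mol/L
Dilution factor = 200.0 / 25.0 = 8.000
[Ca2+]_stock = 0.0933 × 8.000 = 0.746 mol/L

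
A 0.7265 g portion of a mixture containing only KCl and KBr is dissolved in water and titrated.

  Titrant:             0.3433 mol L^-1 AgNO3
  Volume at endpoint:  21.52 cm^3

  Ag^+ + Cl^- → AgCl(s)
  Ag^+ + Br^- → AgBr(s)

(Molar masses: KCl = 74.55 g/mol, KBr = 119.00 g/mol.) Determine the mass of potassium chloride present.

n(AgNO3) = 0.02152 × 0.3433 = 7.388 × 10^-3 mol
Let x = n(KCl), y = n(KBr).
Titrant: 1x + 1y = 7.388 × 10^-3;  mass: 74.55x + 119.00y = 0.7265
Solving, x = 3.434 × 10^-3 mol, y = 3.954 × 10^-3 mol
mass of KCl = 3.434 × 10^-3 × 74.55 = 0.2560 g

0.2560 g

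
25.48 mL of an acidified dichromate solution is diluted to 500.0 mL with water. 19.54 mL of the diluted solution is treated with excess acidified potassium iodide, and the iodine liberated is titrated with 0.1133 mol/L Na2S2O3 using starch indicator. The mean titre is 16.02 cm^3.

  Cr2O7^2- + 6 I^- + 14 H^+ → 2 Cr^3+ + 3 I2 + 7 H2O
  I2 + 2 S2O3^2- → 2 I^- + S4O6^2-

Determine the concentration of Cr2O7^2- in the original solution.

n(S2O3^2-) = 0.01602 × 0.1133 = 1.815 × 10^-3 mol
n(I2) = n(S2O3^2-)/2 = 9.075 × 10^-4 mol
From the 1:3 ratio, n(Cr2O7^2-) in the aliquot = 1/3 × 9.075 × 10^-4 = 3.025 × 10^-4 mol
[Cr2O7^2-]_dilute = 3.025 × 10^-4 / 0.01954 = 0.01548 mol/L
[Cr2O7^2-]_original = 0.01548 × 500.0/25.48 = 0.3038 mol/L

0.3038 mol/L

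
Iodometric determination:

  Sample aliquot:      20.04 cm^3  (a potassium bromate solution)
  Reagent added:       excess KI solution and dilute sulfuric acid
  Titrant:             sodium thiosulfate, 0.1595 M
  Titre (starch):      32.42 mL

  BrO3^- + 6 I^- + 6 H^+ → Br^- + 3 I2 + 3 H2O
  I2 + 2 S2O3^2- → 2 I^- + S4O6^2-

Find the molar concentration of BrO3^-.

0.04301 M

n(S2O3^2-) = 0.03242 × 0.1595 = 5.171 × 10^-3 mol
n(I2) = n(S2O3^2-)/2 = 2.585 × 10^-3 mol
From the 1:3 ratio, n(BrO3^-) in the aliquot = 1/3 × 2.585 × 10^-3 = 8.618 × 10^-4 mol
[BrO3^-] = 8.618 × 10^-4 / 0.02004 = 0.04301 mol/L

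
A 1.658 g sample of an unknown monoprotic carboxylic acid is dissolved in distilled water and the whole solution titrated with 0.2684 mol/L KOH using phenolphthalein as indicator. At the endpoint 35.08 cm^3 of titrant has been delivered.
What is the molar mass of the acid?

n(KOH) = 0.03508 L × 0.2684 mol/L = 9.415 × 10^-3 mol
n(HA) = 9.415 × 10^-3 mol (1:1 ratio)
M = m / n = 1.658 g / 9.415 × 10^-3 mol = 176.1 g/mol

176.1 g/mol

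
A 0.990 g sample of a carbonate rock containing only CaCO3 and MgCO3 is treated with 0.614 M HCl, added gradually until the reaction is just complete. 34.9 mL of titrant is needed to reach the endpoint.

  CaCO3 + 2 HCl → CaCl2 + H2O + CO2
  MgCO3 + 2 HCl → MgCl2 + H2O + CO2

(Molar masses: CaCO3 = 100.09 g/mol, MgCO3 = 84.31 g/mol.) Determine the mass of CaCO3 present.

n(HCl) = 0.0349 × 0.614 = 0.0214 mol
Let x = n(CaCO3), y = n(MgCO3).
Titrant: 2x + 2y = 0.0214;  mass: 100.09x + 84.31y = 0.990
Solving, x = 5.49 × 10^-3 mol, y = 5.22 × 10^-3 mol
mass of CaCO3 = 5.49 × 10^-3 × 100.09 = 0.550 g

0.550 g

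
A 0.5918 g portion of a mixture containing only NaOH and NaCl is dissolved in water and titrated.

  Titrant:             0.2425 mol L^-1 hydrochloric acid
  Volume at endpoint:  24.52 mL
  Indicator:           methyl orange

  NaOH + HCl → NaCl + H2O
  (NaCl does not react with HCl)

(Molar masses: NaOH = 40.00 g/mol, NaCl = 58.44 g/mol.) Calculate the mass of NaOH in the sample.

n(HCl) = 0.02452 × 0.2425 = 5.946 × 10^-3 mol
Let x = n(NaOH), y = n(NaCl).
Titrant: 1x = 5.946 × 10^-3;  mass: 40.00x + 58.44y = 0.5918
Solving, x = 5.946 × 10^-3 mol, y = 6.057 × 10^-3 mol
mass of NaOH = 5.946 × 10^-3 × 40.00 = 0.2378 g

0.2378 g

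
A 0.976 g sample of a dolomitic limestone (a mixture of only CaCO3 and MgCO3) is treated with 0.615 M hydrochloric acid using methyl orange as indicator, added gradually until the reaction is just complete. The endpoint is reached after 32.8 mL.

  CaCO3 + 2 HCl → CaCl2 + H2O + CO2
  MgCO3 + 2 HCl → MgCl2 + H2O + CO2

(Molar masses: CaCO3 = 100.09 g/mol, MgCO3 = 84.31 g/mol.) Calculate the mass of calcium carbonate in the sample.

n(HCl) = 0.0328 × 0.615 = 0.0202 mol
Let x = n(CaCO3), y = n(MgCO3).
Titrant: 2x + 2y = 0.0202;  mass: 100.09x + 84.31y = 0.976
Solving, x = 7.96 × 10^-3 mol, y = 2.12 × 10^-3 mol
mass of CaCO3 = 7.96 × 10^-3 × 100.09 = 0.797 g

0.797 g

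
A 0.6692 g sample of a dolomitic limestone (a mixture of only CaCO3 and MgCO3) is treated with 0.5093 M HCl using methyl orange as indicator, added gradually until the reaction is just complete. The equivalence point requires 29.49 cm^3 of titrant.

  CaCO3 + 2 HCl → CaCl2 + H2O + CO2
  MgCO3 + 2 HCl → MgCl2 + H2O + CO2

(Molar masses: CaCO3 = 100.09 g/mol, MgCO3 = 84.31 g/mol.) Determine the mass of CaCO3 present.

n(HCl) = 0.02949 × 0.5093 = 0.01502 mol
Let x = n(CaCO3), y = n(MgCO3).
Titrant: 2x + 2y = 0.01502;  mass: 100.09x + 84.31y = 0.6692
Solving, x = 2.285 × 10^-3 mol, y = 5.224 × 10^-3 mol
mass of CaCO3 = 2.285 × 10^-3 × 100.09 = 0.2287 g

0.2287 g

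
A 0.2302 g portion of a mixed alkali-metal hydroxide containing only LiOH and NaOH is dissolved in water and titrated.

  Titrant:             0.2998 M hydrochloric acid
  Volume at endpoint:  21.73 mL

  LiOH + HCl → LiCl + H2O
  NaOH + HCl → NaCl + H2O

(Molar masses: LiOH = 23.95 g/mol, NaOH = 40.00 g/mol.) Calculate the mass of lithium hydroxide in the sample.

0.04534 g

n(HCl) = 0.02173 × 0.2998 = 6.515 × 10^-3 mol
Let x = n(LiOH), y = n(NaOH).
Titrant: 1x + 1y = 6.515 × 10^-3;  mass: 23.95x + 40.00y = 0.2302
Solving, x = 1.893 × 10^-3 mol, y = 4.621 × 10^-3 mol
mass of LiOH = 1.893 × 10^-3 × 23.95 = 0.04534 g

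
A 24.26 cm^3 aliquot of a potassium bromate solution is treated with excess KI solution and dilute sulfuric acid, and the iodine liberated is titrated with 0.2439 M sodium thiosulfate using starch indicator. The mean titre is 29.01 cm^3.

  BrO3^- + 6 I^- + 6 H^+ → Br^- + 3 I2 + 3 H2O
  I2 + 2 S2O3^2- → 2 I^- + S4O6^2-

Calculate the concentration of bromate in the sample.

0.04861 M

n(S2O3^2-) = 0.02901 × 0.2439 = 7.076 × 10^-3 mol
n(I2) = n(S2O3^2-)/2 = 3.538 × 10^-3 mol
From the 1:3 ratio, n(BrO3^-) in the aliquot = 1/3 × 3.538 × 10^-3 = 1.179 × 10^-3 mol
[BrO3^-] = 1.179 × 10^-3 / 0.02426 = 0.04861 mol/L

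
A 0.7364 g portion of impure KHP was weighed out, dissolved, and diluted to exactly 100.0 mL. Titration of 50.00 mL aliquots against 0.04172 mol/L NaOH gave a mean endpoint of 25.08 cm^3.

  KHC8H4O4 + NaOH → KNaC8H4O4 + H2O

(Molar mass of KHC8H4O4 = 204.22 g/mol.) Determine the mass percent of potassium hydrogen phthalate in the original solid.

58.03 %

n(NaOH) per titration = 0.02508 × 0.04172 = 1.046 × 10^-3 mol
n(KHC8H4O4) in each aliquot = 1.046 × 10^-3 mol (1:1 ratio)
n(KHC8H4O4) in the whole flask = 1.046 × 10^-3 × 100.0/50.00 = 2.093 × 10^-3 mol
mass of KHC8H4O4 = 2.093 × 10^-3 × 204.22 = 0.4274 g
% KHC8H4O4 = 0.4274 / 0.7364 × 100 = 58.03 %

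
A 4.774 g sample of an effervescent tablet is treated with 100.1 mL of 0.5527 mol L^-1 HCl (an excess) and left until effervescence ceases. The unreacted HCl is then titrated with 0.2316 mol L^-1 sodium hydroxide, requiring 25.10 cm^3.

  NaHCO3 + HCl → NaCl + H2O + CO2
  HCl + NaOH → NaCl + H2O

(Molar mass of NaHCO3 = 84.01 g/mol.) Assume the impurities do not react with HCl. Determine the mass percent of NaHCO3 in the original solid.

n(HCl) added = 0.1001 × 0.5527 = 0.05533 mol
n(NaOH) used in back-titration = 0.02510 × 0.2316 = 5.813 × 10^-3 mol
n(HCl) left over = 5.813 × 10^-3 mol (1:1 ratio)
n(HCl) consumed by analyte = 0.05533 − 5.813 × 10^-3 = 0.04951 mol
n(NaHCO3) = 0.04951 mol (1:1 ratio)
mass of NaHCO3 = 0.04951 × 84.01 = 4.160 g
% NaHCO3 = 4.160 / 4.774 × 100 = 87.13 %

87.13 %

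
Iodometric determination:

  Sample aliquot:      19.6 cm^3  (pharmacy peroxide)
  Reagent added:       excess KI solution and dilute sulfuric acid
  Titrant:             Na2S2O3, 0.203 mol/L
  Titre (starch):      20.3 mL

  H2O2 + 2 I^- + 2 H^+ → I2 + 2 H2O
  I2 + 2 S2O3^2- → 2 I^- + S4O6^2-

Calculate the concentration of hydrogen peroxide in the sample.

n(S2O3^2-) = 0.0203 × 0.203 = 4.12 × 10^-3 mol
n(I2) = n(S2O3^2-)/2 = 2.06 × 10^-3 mol
n(H2O2) in the aliquot = 2.06 × 10^-3 mol (1:1 ratio)
[H2O2] = 2.06 × 10^-3 / 0.0196 = 0.105 mol/L

0.105 mol/L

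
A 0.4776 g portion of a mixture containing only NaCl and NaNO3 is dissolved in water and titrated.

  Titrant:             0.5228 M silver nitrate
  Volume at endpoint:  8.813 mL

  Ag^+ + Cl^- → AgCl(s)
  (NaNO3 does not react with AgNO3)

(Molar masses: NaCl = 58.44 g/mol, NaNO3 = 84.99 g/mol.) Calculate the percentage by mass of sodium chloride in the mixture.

n(AgNO3) = 0.008813 × 0.5228 = 4.607 × 10^-3 mol
Let x = n(NaCl), y = n(NaNO3).
Titrant: 1x = 4.607 × 10^-3;  mass: 58.44x + 84.99y = 0.4776
Solving, x = 4.607 × 10^-3 mol, y = 2.451 × 10^-3 mol
mass of NaCl = 4.607 × 10^-3 × 58.44 = 0.2693 g
% NaCl = 0.2693 / 0.4776 × 100 = 56.38 %

56.38 %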